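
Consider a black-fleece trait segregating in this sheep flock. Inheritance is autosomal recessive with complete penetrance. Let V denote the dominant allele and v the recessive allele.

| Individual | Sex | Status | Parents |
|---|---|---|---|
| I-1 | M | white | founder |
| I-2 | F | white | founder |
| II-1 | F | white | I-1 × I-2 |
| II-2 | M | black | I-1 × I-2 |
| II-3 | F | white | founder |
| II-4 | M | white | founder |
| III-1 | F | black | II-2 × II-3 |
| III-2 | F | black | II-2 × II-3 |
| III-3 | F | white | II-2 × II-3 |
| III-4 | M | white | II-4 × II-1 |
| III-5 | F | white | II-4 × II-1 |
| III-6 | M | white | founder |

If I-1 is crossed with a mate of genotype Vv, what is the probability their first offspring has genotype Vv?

I-1 is white so carries V and passed v to II-2 (vv), so I-1 is Vv.
The cross gives 1/4 VV : 1/2 Vv : 1/4 vv, so P(offspring has genotype Vv) = 1/2.

1/2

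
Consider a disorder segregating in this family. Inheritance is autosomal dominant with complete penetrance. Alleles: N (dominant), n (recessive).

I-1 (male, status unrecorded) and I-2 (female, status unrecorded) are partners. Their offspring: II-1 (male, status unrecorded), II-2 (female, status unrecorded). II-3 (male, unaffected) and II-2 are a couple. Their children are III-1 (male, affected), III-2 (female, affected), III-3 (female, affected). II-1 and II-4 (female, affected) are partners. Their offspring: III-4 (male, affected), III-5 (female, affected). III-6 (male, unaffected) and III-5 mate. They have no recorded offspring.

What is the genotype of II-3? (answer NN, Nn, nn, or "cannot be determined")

II-3 is unaffected, so II-3 is nn.

nn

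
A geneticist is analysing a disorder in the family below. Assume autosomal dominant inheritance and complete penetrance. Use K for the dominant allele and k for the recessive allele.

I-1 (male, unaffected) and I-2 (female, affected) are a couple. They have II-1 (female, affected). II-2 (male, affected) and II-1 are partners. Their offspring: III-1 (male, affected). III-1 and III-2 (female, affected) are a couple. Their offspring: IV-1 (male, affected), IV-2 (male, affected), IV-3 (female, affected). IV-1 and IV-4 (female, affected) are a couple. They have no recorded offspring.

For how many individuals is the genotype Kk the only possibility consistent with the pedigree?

Obligate heterozygotes: II-1 is affected so carries K and received k from I-1 (kk), so II-1 is Kk.
Every other individual is either homozygous by phenotype or has at least one consistent homozygous assignment, so the count is 1.

1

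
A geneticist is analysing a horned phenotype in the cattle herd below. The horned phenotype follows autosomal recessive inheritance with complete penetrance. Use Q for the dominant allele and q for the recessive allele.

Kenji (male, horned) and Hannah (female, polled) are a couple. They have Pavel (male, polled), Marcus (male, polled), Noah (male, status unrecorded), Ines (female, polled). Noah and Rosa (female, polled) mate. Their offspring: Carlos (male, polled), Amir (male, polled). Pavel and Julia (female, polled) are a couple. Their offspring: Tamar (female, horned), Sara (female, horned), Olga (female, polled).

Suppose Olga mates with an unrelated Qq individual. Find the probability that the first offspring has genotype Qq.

Pavel is polled so carries Q and received q from Kenji (qq), so Pavel is Qq.
Julia is polled so carries Q and passed q to Tamar (qq), so Julia is Qq.
Olga is a polled offspring of Pavel (Qq) × Julia (Qq), whose cross gives 1/4 QQ : 1/2 Qq : 1/4 qq; conditioning on being polled, Olga is QQ with probability 1/3, Qq with probability 2/3.
Summing over parental genotype combinations, P(offspring has genotype Qq) = 1/3·1/2 + 2/3·1/2 = 1/2.

1/2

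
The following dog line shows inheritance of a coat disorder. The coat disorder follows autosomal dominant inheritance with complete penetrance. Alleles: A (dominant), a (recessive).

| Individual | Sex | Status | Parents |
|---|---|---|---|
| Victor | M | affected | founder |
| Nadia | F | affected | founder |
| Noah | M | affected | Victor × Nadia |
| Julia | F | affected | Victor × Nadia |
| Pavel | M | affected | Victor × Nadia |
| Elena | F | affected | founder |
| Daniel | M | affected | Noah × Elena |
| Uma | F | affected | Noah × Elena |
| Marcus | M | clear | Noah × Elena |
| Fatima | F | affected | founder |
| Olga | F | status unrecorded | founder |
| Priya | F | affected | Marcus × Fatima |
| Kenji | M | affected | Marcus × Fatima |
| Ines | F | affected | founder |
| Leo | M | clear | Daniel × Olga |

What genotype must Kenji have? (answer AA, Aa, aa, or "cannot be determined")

From phenotype alone, Kenji is AA or Aa.
Kenji is affected so carries A and received a from Marcus (aa), so Kenji is Aa.

Aa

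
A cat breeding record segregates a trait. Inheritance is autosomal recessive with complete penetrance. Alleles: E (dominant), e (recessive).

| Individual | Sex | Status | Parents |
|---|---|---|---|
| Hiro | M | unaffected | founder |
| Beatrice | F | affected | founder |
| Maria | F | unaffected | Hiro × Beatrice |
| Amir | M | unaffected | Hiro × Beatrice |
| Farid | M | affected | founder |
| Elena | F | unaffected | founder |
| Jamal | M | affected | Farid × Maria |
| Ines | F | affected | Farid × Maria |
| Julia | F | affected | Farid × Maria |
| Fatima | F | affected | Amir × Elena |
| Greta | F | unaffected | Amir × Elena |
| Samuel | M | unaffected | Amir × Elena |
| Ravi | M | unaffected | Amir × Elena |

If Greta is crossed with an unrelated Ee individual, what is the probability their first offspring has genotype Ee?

Amir is unaffected so carries E and received e from Beatrice (ee), so Amir is Ee.
Elena is unaffected so carries E and passed e to Fatima (ee), so Elena is Ee.
Greta is an unaffected offspring of Amir (Ee) × Elena (Ee), whose cross gives 1/4 EE : 1/2 Ee : 1/4 ee; conditioning on being unaffected, Greta is EE with probability 1/3, Ee with probability 2/3.
Summing over parental genotype combinations, P(offspring has genotype Ee) = 1/3·1/2 + 2/3·1/2 = 1/2.

1/2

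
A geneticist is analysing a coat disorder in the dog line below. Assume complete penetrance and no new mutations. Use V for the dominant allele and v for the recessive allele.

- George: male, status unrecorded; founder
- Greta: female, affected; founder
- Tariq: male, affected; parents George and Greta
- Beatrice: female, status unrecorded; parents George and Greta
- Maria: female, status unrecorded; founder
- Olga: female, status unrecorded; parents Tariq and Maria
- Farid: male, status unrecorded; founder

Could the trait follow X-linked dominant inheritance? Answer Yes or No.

A consistent assignment under X-linked dominant exists: George X^V Y, Greta X^V X^V, Tariq X^V Y, Beatrice X^V X^V, Maria X^V X^V, Olga X^V X^V, Farid X^V Y.
In this assignment every recorded phenotype matches its genotype and every non-founder's genotype is obtainable from its parents' genotypes, so the pedigree is consistent.

Yes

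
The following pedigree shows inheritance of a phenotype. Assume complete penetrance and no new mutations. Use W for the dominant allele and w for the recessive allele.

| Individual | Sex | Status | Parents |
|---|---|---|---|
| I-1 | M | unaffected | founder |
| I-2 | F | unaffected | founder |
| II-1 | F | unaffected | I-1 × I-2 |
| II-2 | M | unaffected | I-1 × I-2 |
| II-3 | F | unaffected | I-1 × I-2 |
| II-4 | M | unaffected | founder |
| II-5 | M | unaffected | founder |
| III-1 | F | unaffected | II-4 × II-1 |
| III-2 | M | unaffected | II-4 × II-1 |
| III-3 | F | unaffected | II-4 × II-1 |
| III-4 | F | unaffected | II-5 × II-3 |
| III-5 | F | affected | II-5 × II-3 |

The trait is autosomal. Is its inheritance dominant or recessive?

recessive

II-5 and II-3 are both unaffected yet have an affected child III-5. Under dominance, an affected child requires at least one affected parent, so the trait cannot be dominant.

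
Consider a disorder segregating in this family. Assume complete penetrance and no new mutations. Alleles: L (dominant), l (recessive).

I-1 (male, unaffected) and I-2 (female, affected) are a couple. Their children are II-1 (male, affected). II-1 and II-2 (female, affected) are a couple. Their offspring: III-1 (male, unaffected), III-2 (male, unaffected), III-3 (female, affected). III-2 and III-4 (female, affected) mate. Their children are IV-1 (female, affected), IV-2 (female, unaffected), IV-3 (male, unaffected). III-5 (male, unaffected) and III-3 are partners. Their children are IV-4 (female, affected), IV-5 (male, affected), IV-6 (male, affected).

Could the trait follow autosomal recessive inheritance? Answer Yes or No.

Under autosomal recessive, III-1 (unaffected, male) cannot arise from II-1 (affected) × II-2 (affected).

No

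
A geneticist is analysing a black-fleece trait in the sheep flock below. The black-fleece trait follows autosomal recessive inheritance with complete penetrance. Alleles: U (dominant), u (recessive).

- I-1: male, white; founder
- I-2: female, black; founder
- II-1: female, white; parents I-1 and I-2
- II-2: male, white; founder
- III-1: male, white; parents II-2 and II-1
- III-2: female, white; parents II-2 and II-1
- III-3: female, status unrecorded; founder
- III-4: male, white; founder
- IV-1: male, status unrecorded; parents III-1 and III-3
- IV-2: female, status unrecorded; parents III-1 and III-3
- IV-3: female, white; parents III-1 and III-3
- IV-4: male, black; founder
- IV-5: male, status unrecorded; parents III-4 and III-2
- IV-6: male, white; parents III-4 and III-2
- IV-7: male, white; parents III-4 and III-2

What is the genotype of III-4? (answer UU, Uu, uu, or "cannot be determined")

III-4's phenotype allows UU or Uu, and no parent or child forces a single allele at both positions; consistent genotype assignments exist with III-4 as UU or Uu.

cannot be determined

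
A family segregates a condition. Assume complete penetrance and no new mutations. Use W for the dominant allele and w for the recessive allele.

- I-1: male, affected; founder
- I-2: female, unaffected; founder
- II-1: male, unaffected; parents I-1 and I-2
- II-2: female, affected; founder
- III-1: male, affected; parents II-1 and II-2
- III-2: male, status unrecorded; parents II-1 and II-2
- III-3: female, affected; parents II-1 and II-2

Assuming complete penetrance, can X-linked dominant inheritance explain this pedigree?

Yes

A consistent assignment under X-linked dominant exists: I-1 X^W Y, I-2 X^w X^w, II-1 X^w Y, II-2 X^W X^W, III-1 X^W Y, III-2 X^W Y, III-3 X^W X^w.
In this assignment every recorded phenotype matches its genotype and every non-founder's genotype is obtainable from its parents' genotypes, so the pedigree is consistent.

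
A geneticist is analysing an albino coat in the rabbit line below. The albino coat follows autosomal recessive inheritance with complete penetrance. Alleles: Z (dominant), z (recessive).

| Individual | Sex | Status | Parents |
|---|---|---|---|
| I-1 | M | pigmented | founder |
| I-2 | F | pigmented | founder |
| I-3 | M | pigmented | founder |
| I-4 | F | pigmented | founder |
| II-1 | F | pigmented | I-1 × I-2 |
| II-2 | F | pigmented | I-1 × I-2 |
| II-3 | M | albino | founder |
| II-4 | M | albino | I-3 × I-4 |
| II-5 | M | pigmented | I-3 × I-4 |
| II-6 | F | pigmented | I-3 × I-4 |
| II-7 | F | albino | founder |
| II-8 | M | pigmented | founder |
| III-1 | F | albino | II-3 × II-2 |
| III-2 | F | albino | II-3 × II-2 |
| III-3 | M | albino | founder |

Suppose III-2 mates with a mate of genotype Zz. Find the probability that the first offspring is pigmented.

III-2 is albino, so III-2 is zz.
The cross gives 1/2 Zz : 1/2 zz, so P(offspring is pigmented) = 1/2.

1/2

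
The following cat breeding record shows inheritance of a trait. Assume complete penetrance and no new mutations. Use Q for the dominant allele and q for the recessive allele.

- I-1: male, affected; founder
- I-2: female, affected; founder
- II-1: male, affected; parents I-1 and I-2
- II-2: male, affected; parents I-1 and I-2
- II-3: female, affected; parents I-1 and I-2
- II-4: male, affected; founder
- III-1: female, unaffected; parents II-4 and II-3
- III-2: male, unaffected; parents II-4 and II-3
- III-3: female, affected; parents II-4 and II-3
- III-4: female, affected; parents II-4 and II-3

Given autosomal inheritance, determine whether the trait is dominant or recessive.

II-4 and II-3 are both affected yet have an unaffected child III-1. Under a recessive model two affected parents are homozygous and every child would be affected, so the trait cannot be recessive.

dominant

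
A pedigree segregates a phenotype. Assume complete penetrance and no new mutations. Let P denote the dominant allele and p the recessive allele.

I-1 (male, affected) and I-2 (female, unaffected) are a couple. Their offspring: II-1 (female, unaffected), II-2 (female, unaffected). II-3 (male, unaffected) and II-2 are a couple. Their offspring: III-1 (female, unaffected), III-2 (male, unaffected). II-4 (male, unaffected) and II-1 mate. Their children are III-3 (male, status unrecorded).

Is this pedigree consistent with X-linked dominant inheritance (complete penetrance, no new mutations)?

Under X-linked dominant, II-1 (unaffected, female) cannot arise from I-1 (affected) × I-2 (unaffected).

No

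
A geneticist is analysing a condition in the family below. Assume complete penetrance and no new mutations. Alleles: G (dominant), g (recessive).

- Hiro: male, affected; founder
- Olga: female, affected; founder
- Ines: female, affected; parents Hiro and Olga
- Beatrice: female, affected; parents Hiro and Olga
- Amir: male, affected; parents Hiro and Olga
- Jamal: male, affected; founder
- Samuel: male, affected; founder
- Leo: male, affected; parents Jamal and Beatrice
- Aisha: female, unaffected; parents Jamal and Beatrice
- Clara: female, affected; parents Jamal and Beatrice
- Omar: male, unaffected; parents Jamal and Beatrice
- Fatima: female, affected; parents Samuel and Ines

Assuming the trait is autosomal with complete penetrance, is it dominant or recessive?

Jamal and Beatrice are both affected yet have an unaffected child Aisha. Under a recessive model two affected parents are homozygous and every child would be affected, so the trait cannot be recessive.

dominant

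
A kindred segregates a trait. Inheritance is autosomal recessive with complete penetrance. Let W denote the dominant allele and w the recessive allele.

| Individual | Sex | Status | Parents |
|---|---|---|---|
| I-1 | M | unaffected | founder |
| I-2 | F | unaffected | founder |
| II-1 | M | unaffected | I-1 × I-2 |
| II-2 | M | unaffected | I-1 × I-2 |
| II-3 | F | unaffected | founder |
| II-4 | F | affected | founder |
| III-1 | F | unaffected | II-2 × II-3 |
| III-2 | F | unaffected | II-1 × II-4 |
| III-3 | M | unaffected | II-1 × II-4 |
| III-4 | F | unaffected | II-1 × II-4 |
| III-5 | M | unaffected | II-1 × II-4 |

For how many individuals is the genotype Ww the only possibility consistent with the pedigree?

4

Obligate heterozygotes: III-2 is unaffected so carries W and received w from II-4 (ww), so III-2 is Ww; III-3 is unaffected so carries W and received w from II-4 (ww), so III-3 is Ww; III-4 is unaffected so carries W and received w from II-4 (ww), so III-4 is Ww; III-5 is unaffected so carries W and received w from II-4 (ww), so III-5 is Ww.
Every other individual is either homozygous by phenotype or has at least one consistent homozygous assignment, so the count is 4.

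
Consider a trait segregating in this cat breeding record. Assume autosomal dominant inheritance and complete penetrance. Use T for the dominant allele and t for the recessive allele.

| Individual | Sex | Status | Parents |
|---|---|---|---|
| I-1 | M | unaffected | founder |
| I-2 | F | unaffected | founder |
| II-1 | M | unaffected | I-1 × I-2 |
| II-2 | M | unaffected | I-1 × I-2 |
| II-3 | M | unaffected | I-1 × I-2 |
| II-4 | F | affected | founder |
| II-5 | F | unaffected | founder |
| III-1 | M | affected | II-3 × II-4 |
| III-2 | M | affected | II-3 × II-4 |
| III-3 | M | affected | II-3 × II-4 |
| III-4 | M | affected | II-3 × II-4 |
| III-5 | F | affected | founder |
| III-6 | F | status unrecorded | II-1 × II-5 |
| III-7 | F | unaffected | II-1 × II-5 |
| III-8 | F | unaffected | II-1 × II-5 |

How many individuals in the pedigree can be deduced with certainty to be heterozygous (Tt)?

Obligate heterozygotes: III-1 is affected so carries T and received t from II-3 (tt), so III-1 is Tt; III-2 is affected so carries T and received t from II-3 (tt), so III-2 is Tt; III-3 is affected so carries T and received t from II-3 (tt), so III-3 is Tt; III-4 is affected so carries T and received t from II-3 (tt), so III-4 is Tt.
Every other individual is either homozygous by phenotype or has at least one consistent homozygous assignment, so the count is 4.

4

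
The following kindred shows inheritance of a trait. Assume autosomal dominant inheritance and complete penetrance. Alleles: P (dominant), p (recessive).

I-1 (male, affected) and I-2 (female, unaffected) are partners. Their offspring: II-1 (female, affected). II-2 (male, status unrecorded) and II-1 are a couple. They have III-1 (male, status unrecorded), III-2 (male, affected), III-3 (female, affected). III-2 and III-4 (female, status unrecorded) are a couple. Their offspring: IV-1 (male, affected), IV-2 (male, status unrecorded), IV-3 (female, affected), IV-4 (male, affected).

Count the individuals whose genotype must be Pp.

Obligate heterozygotes: II-1 is affected so carries P and received p from I-2 (pp), so II-1 is Pp.
Every other individual is either homozygous by phenotype or has at least one consistent homozygous assignment, so the count is 1.

1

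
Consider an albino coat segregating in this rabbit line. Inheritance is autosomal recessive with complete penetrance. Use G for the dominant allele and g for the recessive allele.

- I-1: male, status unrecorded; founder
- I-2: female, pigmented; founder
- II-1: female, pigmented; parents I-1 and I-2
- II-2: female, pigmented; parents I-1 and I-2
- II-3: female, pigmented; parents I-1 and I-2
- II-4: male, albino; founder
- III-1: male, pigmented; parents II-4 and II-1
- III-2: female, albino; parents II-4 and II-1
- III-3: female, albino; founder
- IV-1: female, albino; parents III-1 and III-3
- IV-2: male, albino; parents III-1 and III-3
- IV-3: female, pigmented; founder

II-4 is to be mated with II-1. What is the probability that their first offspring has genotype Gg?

II-4 is albino, so II-4 is gg.
II-1 is pigmented so carries G and passed g to III-2 (gg), so II-1 is Gg.
The cross gives 1/2 Gg : 1/2 gg, so P(offspring has genotype Gg) = 1/2.

1/2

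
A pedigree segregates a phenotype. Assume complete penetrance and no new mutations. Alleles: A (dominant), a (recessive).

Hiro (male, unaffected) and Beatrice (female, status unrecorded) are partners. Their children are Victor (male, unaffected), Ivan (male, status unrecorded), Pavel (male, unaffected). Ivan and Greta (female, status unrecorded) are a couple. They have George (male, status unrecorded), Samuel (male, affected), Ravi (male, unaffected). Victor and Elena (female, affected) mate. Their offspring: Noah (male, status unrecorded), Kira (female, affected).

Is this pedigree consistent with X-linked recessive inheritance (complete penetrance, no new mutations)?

No

Under X-linked recessive, Kira (affected, female) cannot arise from Victor (unaffected) × Elena (affected).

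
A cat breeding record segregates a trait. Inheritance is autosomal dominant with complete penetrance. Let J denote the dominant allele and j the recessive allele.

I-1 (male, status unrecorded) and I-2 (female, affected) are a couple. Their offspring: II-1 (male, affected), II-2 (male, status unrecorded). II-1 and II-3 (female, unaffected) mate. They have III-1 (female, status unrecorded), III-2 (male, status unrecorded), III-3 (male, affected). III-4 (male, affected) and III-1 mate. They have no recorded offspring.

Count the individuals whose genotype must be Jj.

1

Obligate heterozygotes: III-3 is affected so carries J and received j from II-3 (jj), so III-3 is Jj.
Every other individual is either homozygous by phenotype or has at least one consistent homozygous assignment, so the count is 1.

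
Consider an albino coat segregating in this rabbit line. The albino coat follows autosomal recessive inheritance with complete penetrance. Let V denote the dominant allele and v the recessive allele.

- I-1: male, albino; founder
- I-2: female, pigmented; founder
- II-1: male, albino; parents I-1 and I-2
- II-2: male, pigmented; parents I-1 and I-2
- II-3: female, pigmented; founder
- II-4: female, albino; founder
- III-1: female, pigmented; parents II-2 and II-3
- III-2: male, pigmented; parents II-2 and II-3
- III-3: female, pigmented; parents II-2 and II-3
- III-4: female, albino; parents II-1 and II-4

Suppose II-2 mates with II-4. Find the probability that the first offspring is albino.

II-2 is pigmented so carries V and received v from I-1 (vv), so II-2 is Vv.
II-4 is albino, so II-4 is vv.
The cross gives 1/2 Vv : 1/2 vv, so P(offspring is albino) = 1/2.

1/2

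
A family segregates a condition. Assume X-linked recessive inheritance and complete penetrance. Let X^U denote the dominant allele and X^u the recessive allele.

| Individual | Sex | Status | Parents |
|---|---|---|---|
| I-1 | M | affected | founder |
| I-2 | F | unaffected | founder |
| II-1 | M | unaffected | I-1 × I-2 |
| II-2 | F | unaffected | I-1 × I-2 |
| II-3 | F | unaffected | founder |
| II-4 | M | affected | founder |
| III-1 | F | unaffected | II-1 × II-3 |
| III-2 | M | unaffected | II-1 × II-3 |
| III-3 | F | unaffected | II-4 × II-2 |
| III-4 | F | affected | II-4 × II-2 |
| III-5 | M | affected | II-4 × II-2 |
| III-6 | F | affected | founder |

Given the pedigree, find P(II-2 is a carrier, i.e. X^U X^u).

II-2 is unaffected so carries U and received u from I-1 (X^u Y), so II-2 is X^U X^u, giving P(X^U X^u) = 1.

1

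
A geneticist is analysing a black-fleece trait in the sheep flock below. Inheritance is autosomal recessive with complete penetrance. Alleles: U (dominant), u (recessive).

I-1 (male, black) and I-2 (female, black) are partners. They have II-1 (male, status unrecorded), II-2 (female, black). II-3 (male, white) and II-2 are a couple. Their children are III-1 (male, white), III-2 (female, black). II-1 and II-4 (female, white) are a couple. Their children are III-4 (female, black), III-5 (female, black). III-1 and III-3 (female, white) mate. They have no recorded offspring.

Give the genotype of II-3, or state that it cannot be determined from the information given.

From phenotype alone, II-3 is UU or Uu.
II-3 is white so carries U and passed u to III-2 (uu), so II-3 is Uu.

Uu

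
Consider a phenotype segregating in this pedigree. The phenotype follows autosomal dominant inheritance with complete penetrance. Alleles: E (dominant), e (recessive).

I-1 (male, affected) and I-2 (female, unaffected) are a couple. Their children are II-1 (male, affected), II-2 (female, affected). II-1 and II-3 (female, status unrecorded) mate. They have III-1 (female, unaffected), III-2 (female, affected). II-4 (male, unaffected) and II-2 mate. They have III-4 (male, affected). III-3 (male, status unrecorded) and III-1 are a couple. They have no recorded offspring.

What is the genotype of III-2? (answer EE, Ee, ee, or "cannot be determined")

cannot be determined

III-2's phenotype allows EE or Ee, and no parent or child forces a single allele at both positions; consistent genotype assignments exist with III-2 as EE or Ee.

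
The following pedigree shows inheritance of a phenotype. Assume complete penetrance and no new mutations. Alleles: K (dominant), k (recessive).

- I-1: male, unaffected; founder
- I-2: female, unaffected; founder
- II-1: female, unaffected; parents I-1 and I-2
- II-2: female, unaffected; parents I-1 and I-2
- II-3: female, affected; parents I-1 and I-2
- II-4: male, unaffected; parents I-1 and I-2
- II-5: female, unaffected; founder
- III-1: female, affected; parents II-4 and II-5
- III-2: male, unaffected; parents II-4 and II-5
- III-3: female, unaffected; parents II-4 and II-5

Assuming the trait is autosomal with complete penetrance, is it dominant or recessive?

recessive

I-1 and I-2 are both unaffected yet have an affected child II-3. Under dominance, an affected child requires at least one affected parent, so the trait cannot be dominant.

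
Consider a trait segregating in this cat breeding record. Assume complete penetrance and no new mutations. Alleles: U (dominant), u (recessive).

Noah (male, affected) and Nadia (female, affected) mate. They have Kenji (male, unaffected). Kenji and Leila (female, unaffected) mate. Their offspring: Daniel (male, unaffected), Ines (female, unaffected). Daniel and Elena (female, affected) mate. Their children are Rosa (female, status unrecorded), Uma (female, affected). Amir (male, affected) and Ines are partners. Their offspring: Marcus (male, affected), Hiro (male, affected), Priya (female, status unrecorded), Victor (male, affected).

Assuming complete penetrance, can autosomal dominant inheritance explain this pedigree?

Yes

A consistent assignment under autosomal dominant exists: Noah Uu, Nadia Uu, Kenji uu, Leila uu, Daniel uu, Ines uu, Elena UU, Amir UU, Rosa Uu, Uma Uu, Marcus Uu, Hiro Uu, Priya Uu, Victor Uu.
In this assignment every recorded phenotype matches its genotype and every non-founder's genotype is obtainable from its parents' genotypes, so the pedigree is consistent.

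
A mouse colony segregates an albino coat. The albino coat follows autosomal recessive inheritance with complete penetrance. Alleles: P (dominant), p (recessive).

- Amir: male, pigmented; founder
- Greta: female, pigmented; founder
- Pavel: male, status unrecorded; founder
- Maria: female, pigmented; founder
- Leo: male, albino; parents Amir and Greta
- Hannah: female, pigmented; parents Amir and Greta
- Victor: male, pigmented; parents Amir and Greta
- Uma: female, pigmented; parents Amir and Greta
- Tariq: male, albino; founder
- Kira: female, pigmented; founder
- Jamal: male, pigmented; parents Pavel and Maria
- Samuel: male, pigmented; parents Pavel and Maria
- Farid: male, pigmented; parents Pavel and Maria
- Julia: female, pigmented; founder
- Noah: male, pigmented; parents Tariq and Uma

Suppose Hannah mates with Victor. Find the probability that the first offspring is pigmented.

Amir is pigmented so carries P and passed p to Leo (pp), so Amir is Pp.
Greta is pigmented so carries P and passed p to Leo (pp), so Greta is Pp.
Hannah is a pigmented offspring of Amir (Pp) × Greta (Pp), whose cross gives 1/4 PP : 1/2 Pp : 1/4 pp; conditioning on being pigmented, Hannah is PP with probability 1/3, Pp with probability 2/3.
Victor is a pigmented offspring of Amir (Pp) × Greta (Pp), whose cross gives 1/4 PP : 1/2 Pp : 1/4 pp; conditioning on being pigmented, Victor is PP with probability 1/3, Pp with probability 2/3.
Summing over parental genotype combinations, P(offspring is pigmented) = 1/9·1 + 2/9·1 + 2/9·1 + 4/9·3/4 = 8/9.

8/9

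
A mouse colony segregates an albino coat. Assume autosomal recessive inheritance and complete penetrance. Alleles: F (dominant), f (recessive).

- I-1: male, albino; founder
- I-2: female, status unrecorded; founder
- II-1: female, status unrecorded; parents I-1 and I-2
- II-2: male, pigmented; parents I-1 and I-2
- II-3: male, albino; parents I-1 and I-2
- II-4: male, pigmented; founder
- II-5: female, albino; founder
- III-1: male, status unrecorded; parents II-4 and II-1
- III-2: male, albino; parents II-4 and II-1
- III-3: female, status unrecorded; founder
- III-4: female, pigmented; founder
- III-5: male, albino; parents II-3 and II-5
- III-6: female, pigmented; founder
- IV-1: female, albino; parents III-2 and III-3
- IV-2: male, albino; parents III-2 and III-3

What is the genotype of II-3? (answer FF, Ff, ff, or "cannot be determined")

II-3 is albino, so II-3 is ff.

ff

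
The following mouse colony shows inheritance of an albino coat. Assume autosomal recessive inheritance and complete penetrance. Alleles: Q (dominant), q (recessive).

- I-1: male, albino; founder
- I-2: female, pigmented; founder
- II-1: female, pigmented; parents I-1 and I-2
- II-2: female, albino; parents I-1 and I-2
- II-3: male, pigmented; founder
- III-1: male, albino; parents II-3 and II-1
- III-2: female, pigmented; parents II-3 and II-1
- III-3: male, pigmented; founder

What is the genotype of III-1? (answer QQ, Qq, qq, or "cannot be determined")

III-1 is albino, so III-1 is qq.

qq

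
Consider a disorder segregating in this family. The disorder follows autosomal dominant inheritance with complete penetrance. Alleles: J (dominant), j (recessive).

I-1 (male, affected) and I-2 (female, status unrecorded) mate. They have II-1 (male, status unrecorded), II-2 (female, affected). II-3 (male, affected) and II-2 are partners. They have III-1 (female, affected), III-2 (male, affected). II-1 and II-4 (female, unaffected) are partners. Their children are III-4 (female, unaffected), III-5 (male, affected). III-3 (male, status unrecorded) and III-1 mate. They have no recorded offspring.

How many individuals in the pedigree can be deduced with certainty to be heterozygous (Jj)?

2

Obligate heterozygotes: II-1 passed J to III-5 (Jj, whose j came from II-4) and passed j to III-4 (jj), so II-1 is Jj; III-5 is affected so carries J and received j from II-4 (jj), so III-5 is Jj.
Every other individual is either homozygous by phenotype or has at least one consistent homozygous assignment, so the count is 2.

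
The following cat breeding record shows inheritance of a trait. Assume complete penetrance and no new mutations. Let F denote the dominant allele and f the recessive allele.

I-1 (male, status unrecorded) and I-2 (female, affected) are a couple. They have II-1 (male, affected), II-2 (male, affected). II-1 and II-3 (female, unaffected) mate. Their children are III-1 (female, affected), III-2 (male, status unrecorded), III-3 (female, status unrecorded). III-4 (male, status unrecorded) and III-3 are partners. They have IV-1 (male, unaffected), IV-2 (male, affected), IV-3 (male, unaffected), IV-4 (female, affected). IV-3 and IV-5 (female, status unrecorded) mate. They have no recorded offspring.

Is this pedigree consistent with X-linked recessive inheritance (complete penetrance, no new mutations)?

A consistent assignment under X-linked recessive exists: I-1 X^F Y, I-2 X^f X^f, II-1 X^f Y, II-2 X^f Y, II-3 X^F X^f, III-1 X^f X^f, III-2 X^F Y, III-3 X^F X^f, III-4 X^f Y, IV-1 X^F Y, IV-2 X^f Y, IV-3 X^F Y, IV-4 X^f X^f, IV-5 X^F X^F.
In this assignment every recorded phenotype matches its genotype and every non-founder's genotype is obtainable from its parents' genotypes, so the pedigree is consistent.

Yes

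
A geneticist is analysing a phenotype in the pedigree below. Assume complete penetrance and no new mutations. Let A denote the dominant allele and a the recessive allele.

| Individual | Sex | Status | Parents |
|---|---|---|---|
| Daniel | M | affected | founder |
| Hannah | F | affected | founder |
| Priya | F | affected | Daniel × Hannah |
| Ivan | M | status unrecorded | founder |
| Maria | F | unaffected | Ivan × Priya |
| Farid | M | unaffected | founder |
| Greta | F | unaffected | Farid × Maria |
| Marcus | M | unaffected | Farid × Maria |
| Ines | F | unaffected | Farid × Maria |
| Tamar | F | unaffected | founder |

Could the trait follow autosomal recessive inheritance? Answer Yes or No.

A consistent assignment under autosomal recessive exists: Daniel aa, Hannah aa, Priya aa, Ivan AA, Maria Aa, Farid AA, Greta AA, Marcus AA, Ines AA, Tamar AA.
In this assignment every recorded phenotype matches its genotype and every non-founder's genotype is obtainable from its parents' genotypes, so the pedigree is consistent.

Yes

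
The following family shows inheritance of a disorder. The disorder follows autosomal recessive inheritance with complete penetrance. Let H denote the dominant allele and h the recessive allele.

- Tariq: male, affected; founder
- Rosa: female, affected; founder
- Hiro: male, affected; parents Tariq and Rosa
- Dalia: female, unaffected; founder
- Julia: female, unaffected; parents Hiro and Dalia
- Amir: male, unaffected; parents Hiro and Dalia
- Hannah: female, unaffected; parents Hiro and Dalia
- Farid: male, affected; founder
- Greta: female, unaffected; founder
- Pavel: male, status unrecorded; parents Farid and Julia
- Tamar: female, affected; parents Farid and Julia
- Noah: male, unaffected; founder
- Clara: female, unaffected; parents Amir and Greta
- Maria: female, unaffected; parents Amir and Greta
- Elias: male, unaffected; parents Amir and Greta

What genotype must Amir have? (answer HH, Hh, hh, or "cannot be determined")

From phenotype alone, Amir is HH or Hh.
Amir is unaffected so carries H and received h from Hiro (hh), so Amir is Hh.

Hh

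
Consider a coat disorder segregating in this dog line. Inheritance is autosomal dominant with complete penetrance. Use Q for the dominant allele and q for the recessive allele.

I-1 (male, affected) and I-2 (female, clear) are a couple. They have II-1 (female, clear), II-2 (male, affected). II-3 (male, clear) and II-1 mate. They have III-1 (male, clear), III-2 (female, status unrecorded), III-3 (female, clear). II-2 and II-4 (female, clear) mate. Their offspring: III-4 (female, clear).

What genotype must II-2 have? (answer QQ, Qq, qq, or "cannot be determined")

From phenotype alone, II-2 is QQ or Qq.
II-2 is affected so carries Q and received q from I-2 (qq), so II-2 is Qq.

Qq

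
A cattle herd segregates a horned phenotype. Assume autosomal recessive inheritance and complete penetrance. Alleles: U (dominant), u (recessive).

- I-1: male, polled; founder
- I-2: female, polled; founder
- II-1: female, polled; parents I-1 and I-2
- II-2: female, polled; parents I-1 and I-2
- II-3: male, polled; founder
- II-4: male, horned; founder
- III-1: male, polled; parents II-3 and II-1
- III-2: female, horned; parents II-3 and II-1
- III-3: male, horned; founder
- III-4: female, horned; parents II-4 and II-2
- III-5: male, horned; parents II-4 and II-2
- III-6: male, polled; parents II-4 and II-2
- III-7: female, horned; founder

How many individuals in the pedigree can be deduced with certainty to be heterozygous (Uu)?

4

Obligate heterozygotes: II-1 is polled so carries U and passed u to III-2 (uu), so II-1 is Uu; II-2 is polled so carries U and passed u to III-4 (uu), so II-2 is Uu; II-3 is polled so carries U and passed u to III-2 (uu), so II-3 is Uu; III-6 is polled so carries U and received u from II-4 (uu), so III-6 is Uu.
Every other individual is either homozygous by phenotype or has at least one consistent homozygous assignment, so the count is 4.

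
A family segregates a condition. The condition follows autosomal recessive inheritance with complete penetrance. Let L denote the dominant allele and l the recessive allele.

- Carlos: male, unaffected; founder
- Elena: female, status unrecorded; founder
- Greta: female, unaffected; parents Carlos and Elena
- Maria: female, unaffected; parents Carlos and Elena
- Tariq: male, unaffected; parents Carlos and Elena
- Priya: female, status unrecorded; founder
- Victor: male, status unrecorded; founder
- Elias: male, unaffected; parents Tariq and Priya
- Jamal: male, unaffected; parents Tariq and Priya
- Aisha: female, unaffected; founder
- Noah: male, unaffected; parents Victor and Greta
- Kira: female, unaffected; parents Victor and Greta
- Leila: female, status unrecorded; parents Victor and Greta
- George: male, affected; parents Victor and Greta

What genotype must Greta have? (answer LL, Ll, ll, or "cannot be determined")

From phenotype alone, Greta is LL or Ll.
Greta is unaffected so carries L and passed l to George (ll), so Greta is Ll.

Ll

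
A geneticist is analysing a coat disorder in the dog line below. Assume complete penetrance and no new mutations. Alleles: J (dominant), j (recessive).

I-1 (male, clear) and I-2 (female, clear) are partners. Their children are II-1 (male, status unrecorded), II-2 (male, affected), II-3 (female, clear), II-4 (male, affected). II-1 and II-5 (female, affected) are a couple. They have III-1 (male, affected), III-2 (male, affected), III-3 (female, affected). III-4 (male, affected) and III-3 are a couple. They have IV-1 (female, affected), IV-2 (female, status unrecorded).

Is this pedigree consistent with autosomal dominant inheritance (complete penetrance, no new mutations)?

No

Under autosomal dominant, II-2 (affected, male) cannot arise from I-1 (clear) × I-2 (clear).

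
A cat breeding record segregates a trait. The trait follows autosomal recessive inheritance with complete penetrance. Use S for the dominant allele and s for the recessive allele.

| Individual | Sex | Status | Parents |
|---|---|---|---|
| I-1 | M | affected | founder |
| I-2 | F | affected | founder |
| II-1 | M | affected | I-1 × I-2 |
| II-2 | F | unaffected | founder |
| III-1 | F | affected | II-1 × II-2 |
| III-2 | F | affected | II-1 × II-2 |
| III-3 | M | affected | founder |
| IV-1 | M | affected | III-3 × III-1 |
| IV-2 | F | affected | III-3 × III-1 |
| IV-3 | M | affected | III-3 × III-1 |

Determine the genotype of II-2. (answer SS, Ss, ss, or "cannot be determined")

Ss

From phenotype alone, II-2 is SS or Ss.
II-2 is unaffected so carries S and passed s to III-1 (ss), so II-2 is Ss.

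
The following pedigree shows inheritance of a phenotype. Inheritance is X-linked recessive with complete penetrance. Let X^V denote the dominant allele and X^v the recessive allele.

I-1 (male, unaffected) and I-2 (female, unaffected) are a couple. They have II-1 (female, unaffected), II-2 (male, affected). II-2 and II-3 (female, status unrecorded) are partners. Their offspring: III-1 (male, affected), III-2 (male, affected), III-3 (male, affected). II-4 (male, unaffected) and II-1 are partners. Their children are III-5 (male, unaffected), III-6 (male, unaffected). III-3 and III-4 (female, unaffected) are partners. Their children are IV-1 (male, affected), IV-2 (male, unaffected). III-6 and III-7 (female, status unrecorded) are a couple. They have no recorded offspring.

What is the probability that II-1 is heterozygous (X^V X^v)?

1/5

I-1 is unaffected, so I-1 is X^V Y.
I-2 is unaffected so carries V and passed v to II-2 (X^v Y), so I-2 is X^V X^v.
Their cross gives offspring ratios 1/2 X^V X^V : 1/2 X^V X^v. Conditioning on II-1 being unaffected, P(X^V X^v) = 1/2 / 1 = 1/2 before taking II-1's own offspring into account.
II-4 is unaffected, so II-4 is X^V Y.
Now use II-1's offspring. Probability of each recorded status — unaffected son III-5: 1/2 if II-1 is X^V X^v, 1 if X^V X^V; unaffected son III-6: 1/2 if II-1 is X^V X^v, 1 if X^V X^V.
Bayes: P(X^V X^v) = 1/2·1/4 / (1/2·1/4 + 1/2·1) = 1/5.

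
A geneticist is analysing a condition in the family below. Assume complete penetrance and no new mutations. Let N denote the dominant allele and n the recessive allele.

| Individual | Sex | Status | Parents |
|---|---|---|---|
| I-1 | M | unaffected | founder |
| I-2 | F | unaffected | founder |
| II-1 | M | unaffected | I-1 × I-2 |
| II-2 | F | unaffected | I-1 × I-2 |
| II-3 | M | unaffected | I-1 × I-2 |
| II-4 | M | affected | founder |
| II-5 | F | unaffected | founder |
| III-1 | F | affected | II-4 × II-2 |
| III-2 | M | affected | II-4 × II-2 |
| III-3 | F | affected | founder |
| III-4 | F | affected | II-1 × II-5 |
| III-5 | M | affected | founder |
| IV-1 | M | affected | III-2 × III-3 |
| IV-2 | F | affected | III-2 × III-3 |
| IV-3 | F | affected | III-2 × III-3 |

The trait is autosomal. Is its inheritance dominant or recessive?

recessive

II-1 and II-5 are both unaffected yet have an affected child III-4. Under dominance, an affected child requires at least one affected parent, so the trait cannot be dominant.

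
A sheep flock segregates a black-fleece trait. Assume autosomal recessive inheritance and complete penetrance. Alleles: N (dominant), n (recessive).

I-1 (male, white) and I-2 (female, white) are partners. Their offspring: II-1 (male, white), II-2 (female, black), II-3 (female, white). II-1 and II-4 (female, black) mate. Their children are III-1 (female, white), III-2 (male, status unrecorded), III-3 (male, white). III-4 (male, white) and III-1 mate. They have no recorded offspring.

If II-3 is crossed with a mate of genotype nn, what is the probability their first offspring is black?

1/3

I-1 is white so carries N and passed n to II-2 (nn), so I-1 is Nn.
I-2 is white so carries N and passed n to II-2 (nn), so I-2 is Nn.
II-3 is a white offspring of I-1 (Nn) × I-2 (Nn), whose cross gives 1/4 NN : 1/2 Nn : 1/4 nn; conditioning on being white, II-3 is NN with probability 1/3, Nn with probability 2/3.
Summing over parental genotype combinations, P(offspring is black) = 2/3·1/2 = 1/3.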